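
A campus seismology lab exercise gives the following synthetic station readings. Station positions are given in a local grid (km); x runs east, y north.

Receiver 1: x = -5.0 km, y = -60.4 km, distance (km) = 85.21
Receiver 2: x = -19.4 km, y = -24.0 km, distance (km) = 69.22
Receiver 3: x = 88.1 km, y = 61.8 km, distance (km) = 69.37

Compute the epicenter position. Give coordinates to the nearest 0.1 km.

Circle about each station: (x + 5.0)² + (y + 60.4)² = 85.21²; (x + 19.4)² + (y + 24.0)² = 69.22²; (x − 88.1)² + (y − 61.8)² = 69.37².
Subtracting pairs of circle equations eliminates x²+y² and gives linear equations (the radical axes):
-28.8 x + 72.8 y = -251.46
186.2 x + 244.4 y = 10356.24
Solving the 2×2 system: x ≈ 39.6, y ≈ 12.2 km.

39.6 km east, 12.2 km north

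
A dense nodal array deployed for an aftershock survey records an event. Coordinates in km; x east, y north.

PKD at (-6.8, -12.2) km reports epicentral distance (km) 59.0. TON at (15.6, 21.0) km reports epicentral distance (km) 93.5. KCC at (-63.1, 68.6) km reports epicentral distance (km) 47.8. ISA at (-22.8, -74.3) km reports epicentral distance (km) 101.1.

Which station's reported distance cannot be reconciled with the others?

TON

Solve using three stations at a time. Using PKD, KCC, ISA (subtract circle equations pairwise → linear system) gives (x, y) ≈ (-55.3, 21.4).
Distances from that point to each station vs reported:
  PKD: calculated 59.0 vs reported 59.0 → residual 0.0 km
  TON: calculated 70.9 vs reported 93.5 → residual 22.6 km
  KCC: calculated 47.8 vs reported 47.8 → residual 0.0 km
  ISA: calculated 101.1 vs reported 101.1 → residual 0.0 km
PKD, KCC, ISA are mutually consistent (residuals ≈ 0); TON is off by 22.6 km.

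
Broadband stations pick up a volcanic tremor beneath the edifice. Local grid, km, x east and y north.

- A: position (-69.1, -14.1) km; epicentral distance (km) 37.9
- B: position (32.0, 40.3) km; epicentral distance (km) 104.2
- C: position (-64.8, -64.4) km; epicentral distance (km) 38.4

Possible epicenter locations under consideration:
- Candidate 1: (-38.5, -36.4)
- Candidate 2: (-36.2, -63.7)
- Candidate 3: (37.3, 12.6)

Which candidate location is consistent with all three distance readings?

Candidate 1

For each candidate, compare |candidate − station| to the reported distance:
Candidate 1: residuals A 0.0, B 0.0, C 0.0 → max 0.0 km
Candidate 2: residuals A 21.6, B 20.2, C 9.8 → max 21.6 km
Candidate 3: residuals A 71.8, B 76.0, C 89.5 → max 89.5 km
Only Candidate 1 has all residuals ≈ 0.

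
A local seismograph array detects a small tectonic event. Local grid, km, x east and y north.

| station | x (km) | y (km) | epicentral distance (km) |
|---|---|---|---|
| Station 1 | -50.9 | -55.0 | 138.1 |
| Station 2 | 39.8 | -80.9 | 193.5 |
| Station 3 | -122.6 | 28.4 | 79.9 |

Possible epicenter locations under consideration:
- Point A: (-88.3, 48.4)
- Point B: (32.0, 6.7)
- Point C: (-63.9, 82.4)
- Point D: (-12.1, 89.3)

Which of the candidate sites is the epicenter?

For each candidate, compare |candidate − station| to the reported distance:
Point A: residuals Station 1 28.1, Station 2 11.5, Station 3 40.2 → max 40.2 km
Point B: residuals Station 1 34.8, Station 2 105.6, Station 3 76.2 → max 105.6 km
Point C: residuals Station 1 0.1, Station 2 0.1, Station 3 0.1 → max 0.1 km
Point D: residuals Station 1 11.3, Station 2 15.6, Station 3 46.3 → max 46.3 km
Only Point C has all residuals ≈ 0.

Point C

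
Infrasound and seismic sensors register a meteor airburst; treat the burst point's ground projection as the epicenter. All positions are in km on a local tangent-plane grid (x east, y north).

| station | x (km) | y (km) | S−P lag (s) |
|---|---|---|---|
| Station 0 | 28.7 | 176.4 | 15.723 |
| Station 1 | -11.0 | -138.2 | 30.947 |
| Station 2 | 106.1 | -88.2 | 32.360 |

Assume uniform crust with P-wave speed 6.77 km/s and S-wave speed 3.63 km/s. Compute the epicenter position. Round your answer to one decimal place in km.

(-65.9, 97.7)

Distance from S−P lag: d = Δt · v_P v_S / (v_P − v_S) = Δt · (6.77·3.63)/(6.77−3.63) ≈ 7.8265·Δt.
So d_Station 0 = 123.06, d_Station 1 = 242.21, d_Station 2 = 253.26 km.
Circle about each station: (x − 28.7)² + (y − 176.4)² = 123.06²; (x + 11.0)² + (y + 138.2)² = 242.21²; (x − 106.1)² + (y + 88.2)² = 253.26².
Subtracting the Station 0 equation from the Station 1 and Station 2 equations removes the quadratic terms:
-79.4 x − 629.2 y = -56242.33
154.8 x − 529.2 y = -61901.06
Solving the 2×2 system: x ≈ -65.9, y ≈ 97.7 km.
Check against Station 0 (with the unrounded x, y): √((x − 28.7)²+(y − 176.4)²) = 123.04 ≈ 123.06 km. ✓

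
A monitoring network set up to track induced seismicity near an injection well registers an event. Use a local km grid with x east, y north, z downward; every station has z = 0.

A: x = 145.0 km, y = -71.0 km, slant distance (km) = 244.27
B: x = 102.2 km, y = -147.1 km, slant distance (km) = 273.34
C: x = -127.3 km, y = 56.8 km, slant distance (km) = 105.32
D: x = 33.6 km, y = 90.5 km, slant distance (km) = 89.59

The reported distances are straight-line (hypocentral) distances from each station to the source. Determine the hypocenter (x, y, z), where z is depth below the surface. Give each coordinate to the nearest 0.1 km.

Each station gives a sphere (x−x_i)² + (y−y_i)² + z² = d_i² (stations at z=0).
Subtracting the A sphere from B and C: z² cancels, leaving linear equations in x and y:
-85.6 x − 152.2 y = -9029.67
-544.6 x + 255.6 y = 41941.06
Solving: x ≈ -38.900, y ≈ 81.206 km (keep extra digits for the depth step; rounded: -38.9, 81.2).
Then from the A sphere: z² = 244.27² − (x − 145.0)² − (y + 71.0)² with x = -38.900, y = 81.206, so z ≈ 51.788 ≈ 51.8 km.
Check against D (with the unrounded solution): distance 89.58 ≈ 89.59 km. ✓

(-38.9, 81.2, 51.8)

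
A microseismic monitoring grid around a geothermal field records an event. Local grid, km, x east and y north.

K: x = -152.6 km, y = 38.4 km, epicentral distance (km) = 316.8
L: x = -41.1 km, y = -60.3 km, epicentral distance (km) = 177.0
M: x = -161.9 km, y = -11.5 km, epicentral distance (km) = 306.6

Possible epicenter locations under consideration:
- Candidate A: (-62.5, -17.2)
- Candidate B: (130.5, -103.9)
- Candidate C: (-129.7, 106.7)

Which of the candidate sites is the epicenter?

Candidate B

For each candidate, compare |candidate − station| to the reported distance:
Candidate A: residuals K 210.9, L 128.9, M 207.0 → max 210.9 km
Candidate B: residuals K 0.1, L 0.1, M 0.1 → max 0.1 km
Candidate C: residuals K 244.8, L 12.0, M 184.1 → max 244.8 km
Only Candidate B has all residuals ≈ 0.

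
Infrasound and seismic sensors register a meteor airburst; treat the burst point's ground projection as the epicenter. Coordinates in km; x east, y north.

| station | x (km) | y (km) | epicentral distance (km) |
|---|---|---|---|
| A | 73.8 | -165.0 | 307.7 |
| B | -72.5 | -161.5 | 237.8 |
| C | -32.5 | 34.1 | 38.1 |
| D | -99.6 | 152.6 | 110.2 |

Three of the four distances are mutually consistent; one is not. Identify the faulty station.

A

Solve using three stations at a time. Using B, C, D (subtract circle equations pairwise → linear system) gives (x, y) ≈ (-24.9, 71.5).
Distances from that point to each station vs reported:
  A: calculated 256.3 vs reported 307.7 → residual 51.4 km
  B: calculated 237.8 vs reported 237.8 → residual 0.0 km
  C: calculated 38.2 vs reported 38.1 → residual 0.1 km
  D: calculated 110.2 vs reported 110.2 → residual 0.0 km
B, C, D are mutually consistent (residuals ≈ 0); A is off by 51.4 km.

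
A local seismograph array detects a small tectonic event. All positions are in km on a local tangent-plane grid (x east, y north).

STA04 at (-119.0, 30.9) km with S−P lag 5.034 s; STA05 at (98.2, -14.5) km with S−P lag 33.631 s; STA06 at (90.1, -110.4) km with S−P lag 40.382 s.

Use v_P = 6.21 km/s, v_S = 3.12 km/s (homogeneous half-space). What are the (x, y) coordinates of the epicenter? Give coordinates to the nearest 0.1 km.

x ≈ -100.4 km, y ≈ 56.4 km

Distance from S−P lag: d = Δt · v_P v_S / (v_P − v_S) = Δt · (6.21·3.12)/(6.21−3.12) ≈ 6.2703·Δt.
So d_STA04 = 31.56, d_STA05 = 210.88, d_STA06 = 253.21 km.
Circle about each station: (x + 119.0)² + (y − 30.9)² = 31.56²; (x − 98.2)² + (y + 14.5)² = 210.88²; (x − 90.1)² + (y + 110.4)² = 253.21².
Subtracting the STA04 equation from the STA05 and STA06 equations removes the quadratic terms:
434.4 x − 90.8 y = -48736.66
418.2 x − 282.6 y = -57928.91
Solving the 2×2 system: x ≈ -100.4, y ≈ 56.4 km.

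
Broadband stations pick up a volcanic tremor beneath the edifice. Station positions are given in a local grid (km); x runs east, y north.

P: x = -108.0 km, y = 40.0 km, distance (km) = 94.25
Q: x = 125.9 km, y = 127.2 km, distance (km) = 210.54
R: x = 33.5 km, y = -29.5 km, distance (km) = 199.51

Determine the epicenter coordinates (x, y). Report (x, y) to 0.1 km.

x ≈ -84.6 km, y ≈ 131.3 km

Circle about each station: (x + 108.0)² + (y − 40.0)² = 94.25²; (x − 125.9)² + (y − 127.2)² = 210.54²; (x − 33.5)² + (y + 29.5)² = 199.51².
Subtracting the P equation from the Q and R equations removes the quadratic terms:
467.8 x + 174.4 y = -16677.38
283.0 x − 139.0 y = -42192.68
Solving the 2×2 system: x ≈ -84.6, y ≈ 131.3 km.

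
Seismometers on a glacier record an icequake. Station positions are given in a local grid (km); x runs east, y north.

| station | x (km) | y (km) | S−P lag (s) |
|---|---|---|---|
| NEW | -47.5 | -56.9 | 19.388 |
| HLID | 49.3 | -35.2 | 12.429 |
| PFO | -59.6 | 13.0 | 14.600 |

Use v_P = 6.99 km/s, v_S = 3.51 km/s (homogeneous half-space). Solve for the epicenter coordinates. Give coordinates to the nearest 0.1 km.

35.9 km east, 51.4 km north

Distance from S−P lag: d = Δt · v_P v_S / (v_P − v_S) = Δt · (6.99·3.51)/(6.99−3.51) ≈ 7.0503·Δt.
So d_NEW = 136.69, d_HLID = 87.63, d_PFO = 102.93 km.
Circle about each station: (x + 47.5)² + (y + 56.9)² = 136.69²; (x − 49.3)² + (y + 35.2)² = 87.63²; (x + 59.6)² + (y − 13.0)² = 102.93².
Subtracting the NEW equation from the HLID and PFO equations removes the quadratic terms:
193.6 x + 43.4 y = 9180.81
-24.2 x + 139.8 y = 6316.87
Solving the 2×2 system: x ≈ 35.9, y ≈ 51.4 km.
Check against NEW (with the unrounded x, y): √((x + 47.5)²+(y + 56.9)²) = 136.69 ≈ 136.69 km. ✓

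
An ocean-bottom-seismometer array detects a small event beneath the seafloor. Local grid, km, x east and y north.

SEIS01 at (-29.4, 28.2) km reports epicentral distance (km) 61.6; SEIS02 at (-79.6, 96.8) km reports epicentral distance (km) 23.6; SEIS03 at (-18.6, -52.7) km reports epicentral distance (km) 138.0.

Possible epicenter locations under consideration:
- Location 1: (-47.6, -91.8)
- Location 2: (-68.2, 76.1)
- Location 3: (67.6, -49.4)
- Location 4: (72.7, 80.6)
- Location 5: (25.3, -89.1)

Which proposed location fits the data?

For each candidate, compare |candidate − station| to the reported distance:
Location 1: residuals SEIS01 59.8, SEIS02 167.7, SEIS03 89.3 → max 167.7 km
Location 2: residuals SEIS01 0.0, SEIS02 0.0, SEIS03 0.0 → max 0.0 km
Location 3: residuals SEIS01 62.6, SEIS02 183.9, SEIS03 51.7 → max 183.9 km
Location 4: residuals SEIS01 53.2, SEIS02 129.6, SEIS03 23.6 → max 129.6 km
Location 5: residuals SEIS01 67.8, SEIS02 189.9, SEIS03 81.0 → max 189.9 km
Only Location 2 has all residuals ≈ 0.

Location 2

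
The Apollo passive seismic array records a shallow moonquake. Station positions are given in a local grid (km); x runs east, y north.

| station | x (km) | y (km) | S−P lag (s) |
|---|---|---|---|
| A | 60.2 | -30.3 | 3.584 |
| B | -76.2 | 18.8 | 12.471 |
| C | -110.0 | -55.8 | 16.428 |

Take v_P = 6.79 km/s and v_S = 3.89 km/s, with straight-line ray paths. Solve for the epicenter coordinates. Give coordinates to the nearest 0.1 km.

33.1 km east, -12.1 km north

Distance from S−P lag: d = Δt · v_P v_S / (v_P − v_S) = Δt · (6.79·3.89)/(6.79−3.89) ≈ 9.1080·Δt.
So d_A = 32.64, d_B = 113.59, d_C = 149.63 km.
Circle about each station: (x − 60.2)² + (y + 30.3)² = 32.64²; (x + 76.2)² + (y − 18.8)² = 113.59²; (x + 110.0)² + (y + 55.8)² = 149.63².
Subtracting pairs of circle equations eliminates x²+y² and gives linear equations (the radical axes):
-272.8 x + 98.2 y = -10219.57
-340.4 x − 51.0 y = -10652.26
Solving the 2×2 system: x ≈ 33.1, y ≈ -12.1 km.
Check against A (with the unrounded x, y): √((x − 60.2)²+(y + 30.3)²) = 32.64 ≈ 32.64 km. ✓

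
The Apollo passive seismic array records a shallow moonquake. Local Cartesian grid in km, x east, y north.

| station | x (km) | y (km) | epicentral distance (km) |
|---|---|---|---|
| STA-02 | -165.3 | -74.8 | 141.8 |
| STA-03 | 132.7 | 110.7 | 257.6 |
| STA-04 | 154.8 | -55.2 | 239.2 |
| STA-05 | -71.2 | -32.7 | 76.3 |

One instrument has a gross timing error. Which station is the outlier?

STA-04

Solve using three stations at a time. Using STA-02, STA-03, STA-05 (subtract circle equations pairwise → linear system) gives (x, y) ≈ (-24.6, -93.3).
Distances from that point to each station vs reported:
  STA-02: calculated 141.9 vs reported 141.8 → residual 0.1 km
  STA-03: calculated 257.6 vs reported 257.6 → residual 0.0 km
  STA-04: calculated 183.4 vs reported 239.2 → residual 55.8 km
  STA-05: calculated 76.4 vs reported 76.3 → residual 0.1 km
STA-02, STA-03, STA-05 are mutually consistent (residuals ≈ 0); STA-04 is off by 55.8 km.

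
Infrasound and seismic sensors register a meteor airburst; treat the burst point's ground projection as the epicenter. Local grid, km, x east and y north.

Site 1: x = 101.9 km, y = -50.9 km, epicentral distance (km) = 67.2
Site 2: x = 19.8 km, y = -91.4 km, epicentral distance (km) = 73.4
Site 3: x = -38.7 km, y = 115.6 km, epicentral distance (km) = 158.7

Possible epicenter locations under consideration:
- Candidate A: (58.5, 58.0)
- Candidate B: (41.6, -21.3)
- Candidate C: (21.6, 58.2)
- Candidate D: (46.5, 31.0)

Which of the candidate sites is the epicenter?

For each candidate, compare |candidate − station| to the reported distance:
Candidate A: residuals Site 1 50.0, Site 2 80.9, Site 3 45.7 → max 80.9 km
Candidate B: residuals Site 1 0.0, Site 2 0.0, Site 3 0.0 → max 0.0 km
Candidate C: residuals Site 1 68.3, Site 2 76.2, Site 3 75.4 → max 76.2 km
Candidate D: residuals Site 1 31.7, Site 2 51.9, Site 3 38.6 → max 51.9 km
Only Candidate B has all residuals ≈ 0.

Candidate B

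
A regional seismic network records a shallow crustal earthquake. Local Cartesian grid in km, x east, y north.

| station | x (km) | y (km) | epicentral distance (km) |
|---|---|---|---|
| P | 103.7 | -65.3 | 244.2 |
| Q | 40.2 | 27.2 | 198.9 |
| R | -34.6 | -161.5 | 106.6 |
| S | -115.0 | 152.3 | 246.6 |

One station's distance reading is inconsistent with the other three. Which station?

P

Solve using three stations at a time. Using Q, R, S (subtract circle equations pairwise → linear system) gives (x, y) ≈ (-117.3, -94.3).
Distances from that point to each station vs reported:
  P: calculated 222.9 vs reported 244.2 → residual 21.3 km
  Q: calculated 198.9 vs reported 198.9 → residual 0.0 km
  R: calculated 106.6 vs reported 106.6 → residual 0.0 km
  S: calculated 246.6 vs reported 246.6 → residual 0.0 km
Q, R, S are mutually consistent (residuals ≈ 0); P is off by 21.3 km.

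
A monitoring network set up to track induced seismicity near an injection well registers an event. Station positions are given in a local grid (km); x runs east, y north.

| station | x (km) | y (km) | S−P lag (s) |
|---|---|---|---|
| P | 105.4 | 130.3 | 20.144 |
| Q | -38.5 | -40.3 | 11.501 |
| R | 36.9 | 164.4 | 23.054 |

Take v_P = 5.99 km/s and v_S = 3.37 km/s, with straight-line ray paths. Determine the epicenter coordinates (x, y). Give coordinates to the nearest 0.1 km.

x ≈ 45.8 km, y ≈ -13.0 km

Distance from S−P lag: d = Δt · v_P v_S / (v_P − v_S) = Δt · (5.99·3.37)/(5.99−3.37) ≈ 7.7047·Δt.
So d_P = 155.20, d_Q = 88.61, d_R = 177.62 km.
Circle about each station: (x − 105.4)² + (y − 130.3)² = 155.20²; (x + 38.5)² + (y + 40.3)² = 88.61²; (x − 36.9)² + (y − 164.4)² = 177.62².
Subtracting pairs of circle equations eliminates x²+y² and gives linear equations (the radical axes):
-287.8 x − 341.2 y = -8745.60
-137.0 x + 68.2 y = -7160.10
Solving the 2×2 system: x ≈ 45.8, y ≈ -13.0 km.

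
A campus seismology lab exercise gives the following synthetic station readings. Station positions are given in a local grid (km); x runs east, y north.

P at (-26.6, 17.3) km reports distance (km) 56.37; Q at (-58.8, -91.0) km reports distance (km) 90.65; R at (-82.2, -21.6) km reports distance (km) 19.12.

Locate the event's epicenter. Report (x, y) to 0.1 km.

(-79.3, -2.7)

Circle about each station: (x + 26.6)² + (y − 17.3)² = 56.37²; (x + 58.8)² + (y + 91.0)² = 90.65²; (x + 82.2)² + (y + 21.6)² = 19.12².
Subtracting pairs of circle equations eliminates x²+y² and gives linear equations (the radical axes):
-64.4 x − 216.6 y = 5691.74
-111.2 x − 77.8 y = 9028.55
Solving the 2×2 system: x ≈ -79.3, y ≈ -2.7 km.
Check against P (with the unrounded x, y): √((x + 26.6)²+(y − 17.3)²) = 56.37 ≈ 56.37 km. ✓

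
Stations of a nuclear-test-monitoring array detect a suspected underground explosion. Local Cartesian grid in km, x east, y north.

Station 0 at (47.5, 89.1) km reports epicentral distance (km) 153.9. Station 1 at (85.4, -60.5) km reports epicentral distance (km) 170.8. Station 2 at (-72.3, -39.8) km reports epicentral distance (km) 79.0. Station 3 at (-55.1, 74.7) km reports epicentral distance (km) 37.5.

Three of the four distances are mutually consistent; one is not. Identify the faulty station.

Station 0

Solve using three stations at a time. Using Station 1, Station 2, Station 3 (subtract circle equations pairwise → linear system) gives (x, y) ≈ (-54.7, 37.2).
Distances from that point to each station vs reported:
  Station 0: calculated 114.6 vs reported 153.9 → residual 39.3 km
  Station 1: calculated 170.8 vs reported 170.8 → residual 0.0 km
  Station 2: calculated 79.0 vs reported 79.0 → residual 0.0 km
  Station 3: calculated 37.5 vs reported 37.5 → residual 0.0 km
Station 1, Station 2, Station 3 are mutually consistent (residuals ≈ 0); Station 0 is off by 39.3 km.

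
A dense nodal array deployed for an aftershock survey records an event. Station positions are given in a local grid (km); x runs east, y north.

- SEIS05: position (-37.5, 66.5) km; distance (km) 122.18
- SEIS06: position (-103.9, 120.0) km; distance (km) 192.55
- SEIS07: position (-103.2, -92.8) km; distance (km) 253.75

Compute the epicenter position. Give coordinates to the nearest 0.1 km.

Circle about each station: (x + 37.5)² + (y − 66.5)² = 122.18²; (x + 103.9)² + (y − 120.0)² = 192.55²; (x + 103.2)² + (y + 92.8)² = 253.75².
Subtracting pairs of circle equations eliminates x²+y² and gives linear equations (the radical axes):
-132.8 x + 107.0 y = -2780.84
-131.4 x − 318.6 y = -36027.53
Solving the 2×2 system: x ≈ 84.1, y ≈ 78.4 km.

84.1 km east, 78.4 km north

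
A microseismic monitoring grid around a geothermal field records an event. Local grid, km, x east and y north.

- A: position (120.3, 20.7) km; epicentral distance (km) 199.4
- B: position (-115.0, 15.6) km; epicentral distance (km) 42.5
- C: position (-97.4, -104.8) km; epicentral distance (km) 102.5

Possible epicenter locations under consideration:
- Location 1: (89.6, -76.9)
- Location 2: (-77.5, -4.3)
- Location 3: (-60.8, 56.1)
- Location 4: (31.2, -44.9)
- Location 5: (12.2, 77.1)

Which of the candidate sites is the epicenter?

Location 2

For each candidate, compare |candidate − station| to the reported distance:
Location 1: residuals A 97.1, B 182.0, C 86.6 → max 182.0 km
Location 2: residuals A 0.0, B 0.0, C 0.0 → max 0.0 km
Location 3: residuals A 14.9, B 25.2, C 62.5 → max 62.5 km
Location 4: residuals A 88.8, B 115.7, C 39.4 → max 115.7 km
Location 5: residuals A 77.5, B 98.8, C 109.9 → max 109.9 km
Only Location 2 has all residuals ≈ 0.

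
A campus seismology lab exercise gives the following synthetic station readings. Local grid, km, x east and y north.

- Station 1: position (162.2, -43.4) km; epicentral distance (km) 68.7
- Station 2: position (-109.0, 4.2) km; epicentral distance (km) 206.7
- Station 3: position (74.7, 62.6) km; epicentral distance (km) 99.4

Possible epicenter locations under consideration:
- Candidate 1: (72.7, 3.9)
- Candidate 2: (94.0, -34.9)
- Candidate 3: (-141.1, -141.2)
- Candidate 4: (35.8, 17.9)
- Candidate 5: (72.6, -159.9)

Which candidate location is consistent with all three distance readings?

For each candidate, compare |candidate − station| to the reported distance:
Candidate 1: residuals Station 1 32.5, Station 2 25.0, Station 3 40.7 → max 40.7 km
Candidate 2: residuals Station 1 0.0, Station 2 0.0, Station 3 0.0 → max 0.0 km
Candidate 3: residuals Station 1 250.0, Station 2 57.8, Station 3 197.4 → max 250.0 km
Candidate 4: residuals Station 1 71.8, Station 2 61.3, Station 3 40.1 → max 71.8 km
Candidate 5: residuals Station 1 78.3, Station 2 38.1, Station 3 123.1 → max 123.1 km
Only Candidate 2 has all residuals ≈ 0.

Candidate 2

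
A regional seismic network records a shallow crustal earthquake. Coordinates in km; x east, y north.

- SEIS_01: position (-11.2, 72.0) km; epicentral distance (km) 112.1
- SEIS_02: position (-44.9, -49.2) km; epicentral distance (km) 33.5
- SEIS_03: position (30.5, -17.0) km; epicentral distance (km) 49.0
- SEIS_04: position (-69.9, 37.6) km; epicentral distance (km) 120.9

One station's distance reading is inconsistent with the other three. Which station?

Solve using three stations at a time. Using SEIS_01, SEIS_02, SEIS_03 (subtract circle equations pairwise → linear system) gives (x, y) ≈ (-12.7, -40.1).
Distances from that point to each station vs reported:
  SEIS_01: calculated 112.1 vs reported 112.1 → residual 0.0 km
  SEIS_02: calculated 33.5 vs reported 33.5 → residual 0.0 km
  SEIS_03: calculated 49.0 vs reported 49.0 → residual 0.0 km
  SEIS_04: calculated 96.5 vs reported 120.9 → residual 24.4 km
SEIS_01, SEIS_02, SEIS_03 are mutually consistent (residuals ≈ 0); SEIS_04 is off by 24.4 km.

SEIS_04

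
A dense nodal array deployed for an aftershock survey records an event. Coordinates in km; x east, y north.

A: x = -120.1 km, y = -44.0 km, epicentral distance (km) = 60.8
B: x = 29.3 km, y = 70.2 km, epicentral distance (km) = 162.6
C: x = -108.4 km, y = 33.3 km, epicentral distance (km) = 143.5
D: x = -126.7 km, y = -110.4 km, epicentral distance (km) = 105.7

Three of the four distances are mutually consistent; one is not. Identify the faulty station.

A

Solve using three stations at a time. Using B, C, D (subtract circle equations pairwise → linear system) gives (x, y) ≈ (-24.6, -83.2).
Distances from that point to each station vs reported:
  A: calculated 103.2 vs reported 60.8 → residual 42.4 km
  B: calculated 162.6 vs reported 162.6 → residual 0.0 km
  C: calculated 143.5 vs reported 143.5 → residual 0.0 km
  D: calculated 105.6 vs reported 105.7 → residual 0.1 km
B, C, D are mutually consistent (residuals ≈ 0); A is off by 42.4 km.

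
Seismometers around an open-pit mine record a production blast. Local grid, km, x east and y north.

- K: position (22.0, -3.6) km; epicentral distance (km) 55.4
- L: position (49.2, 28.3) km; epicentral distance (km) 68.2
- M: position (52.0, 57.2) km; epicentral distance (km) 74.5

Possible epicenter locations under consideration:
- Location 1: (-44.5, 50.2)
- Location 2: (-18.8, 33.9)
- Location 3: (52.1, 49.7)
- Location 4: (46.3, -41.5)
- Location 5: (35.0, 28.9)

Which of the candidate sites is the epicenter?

Location 2

For each candidate, compare |candidate − station| to the reported distance:
Location 1: residuals K 30.1, L 28.0, M 22.3 → max 30.1 km
Location 2: residuals K 0.0, L 0.0, M 0.0 → max 0.0 km
Location 3: residuals K 5.8, L 46.6, M 67.0 → max 67.0 km
Location 4: residuals K 10.4, L 1.7, M 24.4 → max 24.4 km
Location 5: residuals K 20.4, L 54.0, M 41.5 → max 54.0 km
Only Location 2 has all residuals ≈ 0.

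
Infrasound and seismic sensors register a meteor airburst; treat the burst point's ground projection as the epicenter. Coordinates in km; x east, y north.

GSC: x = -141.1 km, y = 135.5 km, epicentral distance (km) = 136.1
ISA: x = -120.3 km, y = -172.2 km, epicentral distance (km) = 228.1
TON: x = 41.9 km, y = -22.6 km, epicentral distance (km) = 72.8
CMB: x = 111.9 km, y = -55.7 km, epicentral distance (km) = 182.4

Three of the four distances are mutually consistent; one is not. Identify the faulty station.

TON

Solve using three stations at a time. Using GSC, ISA, CMB (subtract circle equations pairwise → linear system) gives (x, y) ≈ (-42.1, 42.1).
Distances from that point to each station vs reported:
  GSC: calculated 136.1 vs reported 136.1 → residual 0.0 km
  ISA: calculated 228.1 vs reported 228.1 → residual 0.0 km
  TON: calculated 106.0 vs reported 72.8 → residual 33.2 km
  CMB: calculated 182.4 vs reported 182.4 → residual 0.0 km
GSC, ISA, CMB are mutually consistent (residuals ≈ 0); TON is off by 33.2 km.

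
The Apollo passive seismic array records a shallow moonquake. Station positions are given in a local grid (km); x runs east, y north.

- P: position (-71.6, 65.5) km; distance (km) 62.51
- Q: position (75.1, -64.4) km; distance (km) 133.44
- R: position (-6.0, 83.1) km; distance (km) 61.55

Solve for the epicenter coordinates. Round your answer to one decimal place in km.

-24.5 km east, 24.4 km north

Circle about each station: (x + 71.6)² + (y − 65.5)² = 62.51²; (x − 75.1)² + (y + 64.4)² = 133.44²; (x + 6.0)² + (y − 83.1)² = 61.55².
Subtracting pairs of circle equations eliminates x²+y² and gives linear equations (the radical axes):
293.4 x − 259.8 y = -13528.17
131.2 x + 35.2 y = -2356.10
Solving the 2×2 system: x ≈ -24.5, y ≈ 24.4 km.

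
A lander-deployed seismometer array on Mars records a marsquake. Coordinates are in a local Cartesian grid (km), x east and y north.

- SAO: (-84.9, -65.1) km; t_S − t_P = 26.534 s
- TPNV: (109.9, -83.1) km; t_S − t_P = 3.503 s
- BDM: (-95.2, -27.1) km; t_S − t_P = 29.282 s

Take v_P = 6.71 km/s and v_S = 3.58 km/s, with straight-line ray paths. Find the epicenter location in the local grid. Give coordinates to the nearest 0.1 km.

(113.8, -109.7)

Distance from S−P lag: d = Δt · v_P v_S / (v_P − v_S) = Δt · (6.71·3.58)/(6.71−3.58) ≈ 7.6747·Δt.
So d_SAO = 203.64, d_TPNV = 26.88, d_BDM = 224.73 km.
Circle about each station: (x + 84.9)² + (y + 65.1)² = 203.64²; (x − 109.9)² + (y + 83.1)² = 26.88²; (x + 95.2)² + (y + 27.1)² = 224.73².
Subtracting the SAO equation from the TPNV and BDM equations removes the quadratic terms:
389.6 x − 36.0 y = 48284.32
-20.6 x + 76.0 y = -10682.89
Solving the 2×2 system: x ≈ 113.8, y ≈ -109.7 km.
Check against SAO (with the unrounded x, y): √((x + 84.9)²+(y + 65.1)²) = 203.64 ≈ 203.64 km. ✓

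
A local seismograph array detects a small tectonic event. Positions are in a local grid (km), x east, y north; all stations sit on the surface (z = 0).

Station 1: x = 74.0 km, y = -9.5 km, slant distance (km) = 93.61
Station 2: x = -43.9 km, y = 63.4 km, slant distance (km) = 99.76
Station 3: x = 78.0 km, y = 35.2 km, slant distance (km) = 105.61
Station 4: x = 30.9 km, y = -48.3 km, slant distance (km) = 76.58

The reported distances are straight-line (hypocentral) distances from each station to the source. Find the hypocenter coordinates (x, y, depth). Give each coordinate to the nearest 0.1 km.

Each station gives a sphere (x−x_i)² + (y−y_i)² + z² = d_i² (stations at z=0).
Subtracting the Station 1 sphere from Station 2 and Station 3: z² cancels, leaving linear equations in x and y:
-235.8 x + 145.8 y = -808.71
8.0 x + 89.4 y = -633.85
Solving: x ≈ -0.904, y ≈ -7.009 km (keep extra digits for the depth step; rounded: -0.9, -7.0).
Then from the Station 1 sphere: z² = 93.61² − (x − 74.0)² − (y + 9.5)² with x = -0.904, y = -7.009, so z ≈ 56.089 ≈ 56.1 km.

x ≈ -0.9 km, y ≈ -7.0 km, depth ≈ 56.1 km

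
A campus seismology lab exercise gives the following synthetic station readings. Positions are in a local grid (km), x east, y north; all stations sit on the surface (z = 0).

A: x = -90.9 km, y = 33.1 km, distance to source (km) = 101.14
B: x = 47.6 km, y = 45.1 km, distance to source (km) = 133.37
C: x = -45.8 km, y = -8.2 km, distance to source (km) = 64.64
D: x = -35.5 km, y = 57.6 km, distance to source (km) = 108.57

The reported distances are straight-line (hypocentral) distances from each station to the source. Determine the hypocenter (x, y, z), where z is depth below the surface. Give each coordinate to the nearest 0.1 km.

(-42.7, -32.8, 59.7)

Each station gives a sphere (x−x_i)² + (y−y_i)² + z² = d_i² (stations at z=0).
Subtracting the A sphere from B and C: z² cancels, leaving linear equations in x and y:
277.0 x + 24.0 y = -12616.91
90.2 x − 82.6 y = -1142.57
Solving: x ≈ -42.706, y ≈ -32.803 km (keep extra digits for the depth step; rounded: -42.7, -32.8).
Then from the A sphere: z² = 101.14² − (x + 90.9)² − (y − 33.1)² with x = -42.706, y = -32.803, so z ≈ 59.694 ≈ 59.7 km.
Check against D (with the unrounded solution): distance 108.57 ≈ 108.57 km. ✓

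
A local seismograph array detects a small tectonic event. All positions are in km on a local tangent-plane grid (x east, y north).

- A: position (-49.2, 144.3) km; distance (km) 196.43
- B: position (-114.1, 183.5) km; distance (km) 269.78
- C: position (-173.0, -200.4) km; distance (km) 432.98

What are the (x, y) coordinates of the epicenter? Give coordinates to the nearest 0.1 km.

Circle about each station: (x + 49.2)² + (y − 144.3)² = 196.43²; (x + 114.1)² + (y − 183.5)² = 269.78²; (x + 173.0)² + (y + 200.4)² = 432.98².
Subtracting pairs of circle equations eliminates x²+y² and gives linear equations (the radical axes):
-129.8 x + 78.4 y = -10748.57
-247.6 x − 689.4 y = -102040.91
Solving the 2×2 system: x ≈ 141.5, y ≈ 97.2 km.
Check against A (with the unrounded x, y): √((x + 49.2)²+(y − 144.3)²) = 196.44 ≈ 196.43 km. ✓

(141.5, 97.2)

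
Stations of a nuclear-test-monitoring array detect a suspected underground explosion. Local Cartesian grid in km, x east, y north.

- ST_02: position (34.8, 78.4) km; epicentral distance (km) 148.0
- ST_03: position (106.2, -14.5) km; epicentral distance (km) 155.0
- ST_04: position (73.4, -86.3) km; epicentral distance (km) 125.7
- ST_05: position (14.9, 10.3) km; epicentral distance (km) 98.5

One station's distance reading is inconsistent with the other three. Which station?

ST_05

Solve using three stations at a time. Using ST_02, ST_03, ST_04 (subtract circle equations pairwise → linear system) gives (x, y) ≈ (-45.6, -45.8).
Distances from that point to each station vs reported:
  ST_02: calculated 148.0 vs reported 148.0 → residual 0.0 km
  ST_03: calculated 155.0 vs reported 155.0 → residual 0.0 km
  ST_04: calculated 125.7 vs reported 125.7 → residual 0.0 km
  ST_05: calculated 82.5 vs reported 98.5 → residual 16.0 km
ST_02, ST_03, ST_04 are mutually consistent (residuals ≈ 0); ST_05 is off by 16.0 km.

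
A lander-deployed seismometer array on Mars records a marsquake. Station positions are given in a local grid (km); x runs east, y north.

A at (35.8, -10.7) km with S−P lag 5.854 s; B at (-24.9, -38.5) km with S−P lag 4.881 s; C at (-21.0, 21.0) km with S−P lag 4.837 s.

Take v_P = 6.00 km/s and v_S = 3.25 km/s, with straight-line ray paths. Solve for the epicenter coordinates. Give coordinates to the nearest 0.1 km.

Distance from S−P lag: d = Δt · v_P v_S / (v_P − v_S) = Δt · (6.00·3.25)/(6.00−3.25) ≈ 7.0909·Δt.
So d_A = 41.51, d_B = 34.61, d_C = 34.30 km.
Circle about each station: (x − 35.8)² + (y + 10.7)² = 41.51²; (x + 24.9)² + (y + 38.5)² = 34.61²; (x + 21.0)² + (y − 21.0)² = 34.30².
Subtracting pairs of circle equations eliminates x²+y² and gives linear equations (the radical axes):
-121.4 x − 55.6 y = 1231.36
-113.6 x + 63.4 y = 32.46
Solving the 2×2 system: x ≈ -5.7, y ≈ -9.7 km.

-5.7 km east, -9.7 km north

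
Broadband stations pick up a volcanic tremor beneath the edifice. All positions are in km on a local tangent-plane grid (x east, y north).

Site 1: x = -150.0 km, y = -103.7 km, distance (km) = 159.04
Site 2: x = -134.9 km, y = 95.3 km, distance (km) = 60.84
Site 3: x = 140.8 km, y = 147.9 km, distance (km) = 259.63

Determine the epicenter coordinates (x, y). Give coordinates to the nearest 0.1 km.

-98.3 km east, 46.7 km north

Circle about each station: (x + 150.0)² + (y + 103.7)² = 159.04²; (x + 134.9)² + (y − 95.3)² = 60.84²; (x − 140.8)² + (y − 147.9)² = 259.63².
Subtracting the Site 1 equation from the Site 2 and Site 3 equations removes the quadratic terms:
30.2 x + 398.0 y = 15618.63
581.6 x + 503.2 y = -33668.66
Solving the 2×2 system: x ≈ -98.3, y ≈ 46.7 km.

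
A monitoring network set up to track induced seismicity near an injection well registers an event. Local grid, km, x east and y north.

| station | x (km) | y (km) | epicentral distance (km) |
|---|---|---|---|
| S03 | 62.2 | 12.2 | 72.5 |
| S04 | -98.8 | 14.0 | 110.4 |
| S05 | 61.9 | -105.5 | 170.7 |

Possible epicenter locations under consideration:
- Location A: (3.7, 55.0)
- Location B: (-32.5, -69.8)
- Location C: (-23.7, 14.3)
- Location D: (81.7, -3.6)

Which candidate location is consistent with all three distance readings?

Location A

For each candidate, compare |candidate − station| to the reported distance:
Location A: residuals S03 0.0, S04 0.0, S05 0.0 → max 0.0 km
Location B: residuals S03 52.8, S04 3.5, S05 69.8 → max 69.8 km
Location C: residuals S03 13.4, S04 35.3, S05 23.5 → max 35.3 km
Location D: residuals S03 47.4, S04 71.0, S05 66.9 → max 71.0 km
Only Location A has all residuals ≈ 0.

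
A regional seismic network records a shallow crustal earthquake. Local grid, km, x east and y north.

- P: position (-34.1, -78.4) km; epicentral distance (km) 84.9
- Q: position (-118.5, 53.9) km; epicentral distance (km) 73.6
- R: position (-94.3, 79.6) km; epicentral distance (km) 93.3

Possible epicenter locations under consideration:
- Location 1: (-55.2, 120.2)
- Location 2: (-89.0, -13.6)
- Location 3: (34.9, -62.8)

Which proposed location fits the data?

Location 2

For each candidate, compare |candidate − station| to the reported distance:
Location 1: residuals P 114.8, Q 18.1, R 36.9 → max 114.8 km
Location 2: residuals P 0.0, Q 0.1, R 0.1 → max 0.1 km
Location 3: residuals P 14.2, Q 119.1, R 99.0 → max 119.1 km
Only Location 2 has all residuals ≈ 0.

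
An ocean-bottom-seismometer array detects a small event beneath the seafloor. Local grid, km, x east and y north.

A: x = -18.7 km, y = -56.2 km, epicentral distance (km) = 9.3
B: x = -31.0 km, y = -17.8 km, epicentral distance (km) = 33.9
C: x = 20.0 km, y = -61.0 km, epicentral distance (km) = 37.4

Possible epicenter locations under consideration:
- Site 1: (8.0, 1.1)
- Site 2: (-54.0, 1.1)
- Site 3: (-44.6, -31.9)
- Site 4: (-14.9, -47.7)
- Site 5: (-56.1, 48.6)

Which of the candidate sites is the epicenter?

For each candidate, compare |candidate − station| to the reported distance:
Site 1: residuals A 53.9, B 9.4, C 25.8 → max 53.9 km
Site 2: residuals A 58.0, B 4.1, C 59.2 → max 59.2 km
Site 3: residuals A 26.2, B 14.3, C 33.5 → max 33.5 km
Site 4: residuals A 0.0, B 0.1, C 0.1 → max 0.1 km
Site 5: residuals A 102.0, B 37.1, C 96.0 → max 102.0 km
Only Site 4 has all residuals ≈ 0.

Site 4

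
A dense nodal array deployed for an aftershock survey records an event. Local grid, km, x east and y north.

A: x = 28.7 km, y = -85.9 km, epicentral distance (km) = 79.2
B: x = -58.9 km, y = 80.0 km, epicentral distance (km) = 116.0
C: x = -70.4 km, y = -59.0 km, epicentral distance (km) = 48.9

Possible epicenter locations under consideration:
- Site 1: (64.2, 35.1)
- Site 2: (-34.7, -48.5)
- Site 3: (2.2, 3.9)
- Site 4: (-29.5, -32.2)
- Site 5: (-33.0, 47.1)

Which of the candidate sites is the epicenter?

For each candidate, compare |candidate − station| to the reported distance:
Site 1: residuals A 46.9, B 15.0, C 115.3 → max 115.3 km
Site 2: residuals A 5.6, B 14.8, C 11.7 → max 14.8 km
Site 3: residuals A 14.4, B 18.4, C 47.2 → max 47.2 km
Site 4: residuals A 0.0, B 0.0, C 0.0 → max 0.0 km
Site 5: residuals A 67.4, B 74.1, C 63.6 → max 74.1 km
Only Site 4 has all residuals ≈ 0.

Site 4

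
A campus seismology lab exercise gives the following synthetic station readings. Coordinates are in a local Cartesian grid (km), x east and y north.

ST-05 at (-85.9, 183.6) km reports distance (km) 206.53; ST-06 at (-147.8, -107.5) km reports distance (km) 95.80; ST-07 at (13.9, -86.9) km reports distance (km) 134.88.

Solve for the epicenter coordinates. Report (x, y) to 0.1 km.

x ≈ -104.4 km, y ≈ -22.1 km

Circle about each station: (x + 85.9)² + (y − 183.6)² = 206.53²; (x + 147.8)² + (y + 107.5)² = 95.80²; (x − 13.9)² + (y + 86.9)² = 134.88².
Subtracting pairs of circle equations eliminates x²+y² and gives linear equations (the radical axes):
-123.8 x − 582.2 y = 25790.32
199.6 x − 541.0 y = -8880.92
Solving the 2×2 system: x ≈ -104.4, y ≈ -22.1 km.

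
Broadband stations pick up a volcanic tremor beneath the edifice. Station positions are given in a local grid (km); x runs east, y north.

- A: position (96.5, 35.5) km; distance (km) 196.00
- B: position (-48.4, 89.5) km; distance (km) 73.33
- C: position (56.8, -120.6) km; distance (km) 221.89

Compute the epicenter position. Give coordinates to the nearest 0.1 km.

-99.5 km east, 36.9 km north

Circle about each station: (x − 96.5)² + (y − 35.5)² = 196.00²; (x + 48.4)² + (y − 89.5)² = 73.33²; (x − 56.8)² + (y + 120.6)² = 221.89².
Subtracting the A equation from the B and C equations removes the quadratic terms:
-289.8 x + 108.0 y = 32819.02
-79.4 x − 312.2 y = -3621.07
Solving the 2×2 system: x ≈ -99.5, y ≈ 36.9 km.
Check against A (with the unrounded x, y): √((x − 96.5)²+(y − 35.5)²) = 196.00 ≈ 196.00 km. ✓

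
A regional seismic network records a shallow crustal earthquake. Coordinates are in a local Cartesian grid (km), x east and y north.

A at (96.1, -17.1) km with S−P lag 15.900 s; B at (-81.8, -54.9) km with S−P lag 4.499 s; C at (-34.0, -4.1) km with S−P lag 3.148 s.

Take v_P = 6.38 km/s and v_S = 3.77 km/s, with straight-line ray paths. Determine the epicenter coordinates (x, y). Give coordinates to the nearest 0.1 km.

x ≈ -50.0 km, y ≈ -28.3 km

Distance from S−P lag: d = Δt · v_P v_S / (v_P − v_S) = Δt · (6.38·3.77)/(6.38−3.77) ≈ 9.2156·Δt.
So d_A = 146.53, d_B = 41.46, d_C = 29.01 km.
Circle about each station: (x − 96.1)² + (y + 17.1)² = 146.53²; (x + 81.8)² + (y + 54.9)² = 41.46²; (x + 34.0)² + (y + 4.1)² = 29.01².
Subtracting the A equation from the B and C equations removes the quadratic terms:
-355.8 x − 75.6 y = 19929.74
-260.2 x + 26.0 y = 12274.65
Solving the 2×2 system: x ≈ -50.0, y ≈ -28.3 km.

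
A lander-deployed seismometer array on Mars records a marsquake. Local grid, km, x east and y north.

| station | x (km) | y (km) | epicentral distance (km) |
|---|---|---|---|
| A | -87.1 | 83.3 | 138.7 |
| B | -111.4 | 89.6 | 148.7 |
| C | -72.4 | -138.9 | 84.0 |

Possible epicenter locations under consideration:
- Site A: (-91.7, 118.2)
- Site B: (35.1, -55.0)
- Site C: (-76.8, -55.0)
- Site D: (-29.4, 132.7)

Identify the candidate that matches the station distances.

Site C

For each candidate, compare |candidate − station| to the reported distance:
Site A: residuals A 103.5, B 114.0, C 173.8 → max 173.8 km
Site B: residuals A 45.9, B 57.1, C 52.4 → max 57.1 km
Site C: residuals A 0.0, B 0.0, C 0.0 → max 0.0 km
Site D: residuals A 62.7, B 56.1, C 191.0 → max 191.0 km
Only Site C has all residuals ≈ 0.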